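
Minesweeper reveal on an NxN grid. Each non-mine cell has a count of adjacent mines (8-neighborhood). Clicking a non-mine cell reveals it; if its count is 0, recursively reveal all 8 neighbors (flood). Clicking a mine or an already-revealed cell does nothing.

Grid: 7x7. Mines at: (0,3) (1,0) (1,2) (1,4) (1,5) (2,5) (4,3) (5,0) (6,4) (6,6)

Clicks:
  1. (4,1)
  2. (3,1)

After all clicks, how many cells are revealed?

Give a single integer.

Answer: 9

Derivation:
Click 1 (4,1) count=1: revealed 1 new [(4,1)] -> total=1
Click 2 (3,1) count=0: revealed 8 new [(2,0) (2,1) (2,2) (3,0) (3,1) (3,2) (4,0) (4,2)] -> total=9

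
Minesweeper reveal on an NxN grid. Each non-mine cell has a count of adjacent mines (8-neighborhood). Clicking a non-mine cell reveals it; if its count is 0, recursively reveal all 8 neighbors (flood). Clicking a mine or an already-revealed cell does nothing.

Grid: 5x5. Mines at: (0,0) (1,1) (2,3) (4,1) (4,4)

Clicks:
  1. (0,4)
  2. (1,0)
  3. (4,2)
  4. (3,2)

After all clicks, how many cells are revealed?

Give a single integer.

Answer: 9

Derivation:
Click 1 (0,4) count=0: revealed 6 new [(0,2) (0,3) (0,4) (1,2) (1,3) (1,4)] -> total=6
Click 2 (1,0) count=2: revealed 1 new [(1,0)] -> total=7
Click 3 (4,2) count=1: revealed 1 new [(4,2)] -> total=8
Click 4 (3,2) count=2: revealed 1 new [(3,2)] -> total=9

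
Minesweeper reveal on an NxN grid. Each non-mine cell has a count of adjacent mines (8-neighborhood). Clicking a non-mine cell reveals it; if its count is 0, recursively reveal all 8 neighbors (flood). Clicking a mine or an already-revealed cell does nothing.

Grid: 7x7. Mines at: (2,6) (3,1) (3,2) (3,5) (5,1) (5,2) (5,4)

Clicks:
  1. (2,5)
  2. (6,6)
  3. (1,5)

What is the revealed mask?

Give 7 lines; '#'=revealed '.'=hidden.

Click 1 (2,5) count=2: revealed 1 new [(2,5)] -> total=1
Click 2 (6,6) count=0: revealed 6 new [(4,5) (4,6) (5,5) (5,6) (6,5) (6,6)] -> total=7
Click 3 (1,5) count=1: revealed 1 new [(1,5)] -> total=8

Answer: .......
.....#.
.....#.
.......
.....##
.....##
.....##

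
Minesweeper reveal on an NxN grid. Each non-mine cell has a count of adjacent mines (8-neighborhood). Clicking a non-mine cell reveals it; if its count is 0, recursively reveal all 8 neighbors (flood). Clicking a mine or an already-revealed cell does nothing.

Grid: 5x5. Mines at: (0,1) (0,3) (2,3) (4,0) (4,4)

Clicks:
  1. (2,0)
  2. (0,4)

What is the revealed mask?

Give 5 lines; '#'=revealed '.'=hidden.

Click 1 (2,0) count=0: revealed 9 new [(1,0) (1,1) (1,2) (2,0) (2,1) (2,2) (3,0) (3,1) (3,2)] -> total=9
Click 2 (0,4) count=1: revealed 1 new [(0,4)] -> total=10

Answer: ....#
###..
###..
###..
.....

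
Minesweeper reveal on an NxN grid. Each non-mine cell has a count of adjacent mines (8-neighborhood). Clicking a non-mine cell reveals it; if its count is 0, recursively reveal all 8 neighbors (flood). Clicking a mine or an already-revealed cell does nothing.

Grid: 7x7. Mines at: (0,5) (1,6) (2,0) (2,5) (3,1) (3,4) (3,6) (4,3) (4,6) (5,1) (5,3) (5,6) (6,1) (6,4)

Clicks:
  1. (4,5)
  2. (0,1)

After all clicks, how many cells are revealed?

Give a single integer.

Answer: 15

Derivation:
Click 1 (4,5) count=4: revealed 1 new [(4,5)] -> total=1
Click 2 (0,1) count=0: revealed 14 new [(0,0) (0,1) (0,2) (0,3) (0,4) (1,0) (1,1) (1,2) (1,3) (1,4) (2,1) (2,2) (2,3) (2,4)] -> total=15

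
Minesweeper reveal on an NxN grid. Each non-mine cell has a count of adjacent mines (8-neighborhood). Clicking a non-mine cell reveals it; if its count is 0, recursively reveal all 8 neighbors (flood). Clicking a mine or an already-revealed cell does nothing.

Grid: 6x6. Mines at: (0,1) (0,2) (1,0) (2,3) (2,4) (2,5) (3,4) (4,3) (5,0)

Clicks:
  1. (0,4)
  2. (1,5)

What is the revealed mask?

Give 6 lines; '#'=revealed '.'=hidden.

Answer: ...###
...###
......
......
......
......

Derivation:
Click 1 (0,4) count=0: revealed 6 new [(0,3) (0,4) (0,5) (1,3) (1,4) (1,5)] -> total=6
Click 2 (1,5) count=2: revealed 0 new [(none)] -> total=6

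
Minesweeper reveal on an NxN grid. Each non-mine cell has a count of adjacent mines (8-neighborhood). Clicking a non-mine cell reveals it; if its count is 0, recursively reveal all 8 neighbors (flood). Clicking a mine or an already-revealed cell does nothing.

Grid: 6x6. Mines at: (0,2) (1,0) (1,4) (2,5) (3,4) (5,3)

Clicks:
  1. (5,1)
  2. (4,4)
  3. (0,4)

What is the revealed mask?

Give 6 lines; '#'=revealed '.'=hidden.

Click 1 (5,1) count=0: revealed 18 new [(1,1) (1,2) (1,3) (2,0) (2,1) (2,2) (2,3) (3,0) (3,1) (3,2) (3,3) (4,0) (4,1) (4,2) (4,3) (5,0) (5,1) (5,2)] -> total=18
Click 2 (4,4) count=2: revealed 1 new [(4,4)] -> total=19
Click 3 (0,4) count=1: revealed 1 new [(0,4)] -> total=20

Answer: ....#.
.###..
####..
####..
#####.
###...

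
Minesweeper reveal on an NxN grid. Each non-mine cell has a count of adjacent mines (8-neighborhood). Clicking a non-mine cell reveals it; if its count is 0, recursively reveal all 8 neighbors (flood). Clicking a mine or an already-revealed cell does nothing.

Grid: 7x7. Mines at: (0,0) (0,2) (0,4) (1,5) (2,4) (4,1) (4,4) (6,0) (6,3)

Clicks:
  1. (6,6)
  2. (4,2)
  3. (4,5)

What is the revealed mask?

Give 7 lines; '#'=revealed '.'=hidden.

Answer: .......
.......
.....##
.....##
..#..##
....###
....###

Derivation:
Click 1 (6,6) count=0: revealed 12 new [(2,5) (2,6) (3,5) (3,6) (4,5) (4,6) (5,4) (5,5) (5,6) (6,4) (6,5) (6,6)] -> total=12
Click 2 (4,2) count=1: revealed 1 new [(4,2)] -> total=13
Click 3 (4,5) count=1: revealed 0 new [(none)] -> total=13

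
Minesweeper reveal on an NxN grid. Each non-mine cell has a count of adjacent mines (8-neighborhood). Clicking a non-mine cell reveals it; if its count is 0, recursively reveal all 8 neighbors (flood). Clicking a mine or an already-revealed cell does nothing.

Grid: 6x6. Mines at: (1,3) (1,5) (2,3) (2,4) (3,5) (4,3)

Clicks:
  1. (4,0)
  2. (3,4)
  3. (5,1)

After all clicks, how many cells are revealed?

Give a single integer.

Click 1 (4,0) count=0: revealed 18 new [(0,0) (0,1) (0,2) (1,0) (1,1) (1,2) (2,0) (2,1) (2,2) (3,0) (3,1) (3,2) (4,0) (4,1) (4,2) (5,0) (5,1) (5,2)] -> total=18
Click 2 (3,4) count=4: revealed 1 new [(3,4)] -> total=19
Click 3 (5,1) count=0: revealed 0 new [(none)] -> total=19

Answer: 19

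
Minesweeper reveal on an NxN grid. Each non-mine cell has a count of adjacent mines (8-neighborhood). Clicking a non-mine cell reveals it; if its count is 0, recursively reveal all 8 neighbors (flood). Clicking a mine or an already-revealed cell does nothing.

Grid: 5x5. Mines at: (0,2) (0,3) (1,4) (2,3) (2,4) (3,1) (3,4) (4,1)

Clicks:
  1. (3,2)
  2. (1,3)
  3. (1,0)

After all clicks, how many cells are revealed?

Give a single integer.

Click 1 (3,2) count=3: revealed 1 new [(3,2)] -> total=1
Click 2 (1,3) count=5: revealed 1 new [(1,3)] -> total=2
Click 3 (1,0) count=0: revealed 6 new [(0,0) (0,1) (1,0) (1,1) (2,0) (2,1)] -> total=8

Answer: 8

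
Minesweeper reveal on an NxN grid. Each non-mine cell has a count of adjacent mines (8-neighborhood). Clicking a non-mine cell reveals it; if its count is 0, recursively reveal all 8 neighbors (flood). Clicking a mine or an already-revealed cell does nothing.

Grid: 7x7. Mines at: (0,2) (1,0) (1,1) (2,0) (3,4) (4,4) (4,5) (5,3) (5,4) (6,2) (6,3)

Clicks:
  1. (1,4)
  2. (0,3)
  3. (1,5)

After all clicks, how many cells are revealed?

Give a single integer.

Click 1 (1,4) count=0: revealed 14 new [(0,3) (0,4) (0,5) (0,6) (1,3) (1,4) (1,5) (1,6) (2,3) (2,4) (2,5) (2,6) (3,5) (3,6)] -> total=14
Click 2 (0,3) count=1: revealed 0 new [(none)] -> total=14
Click 3 (1,5) count=0: revealed 0 new [(none)] -> total=14

Answer: 14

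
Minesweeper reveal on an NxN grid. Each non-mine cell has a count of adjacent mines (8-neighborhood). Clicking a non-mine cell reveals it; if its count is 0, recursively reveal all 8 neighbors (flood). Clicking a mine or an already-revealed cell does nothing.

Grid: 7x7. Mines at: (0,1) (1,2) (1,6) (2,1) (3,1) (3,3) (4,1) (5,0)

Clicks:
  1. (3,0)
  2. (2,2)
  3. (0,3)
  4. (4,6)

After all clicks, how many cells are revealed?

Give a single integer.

Click 1 (3,0) count=3: revealed 1 new [(3,0)] -> total=1
Click 2 (2,2) count=4: revealed 1 new [(2,2)] -> total=2
Click 3 (0,3) count=1: revealed 1 new [(0,3)] -> total=3
Click 4 (4,6) count=0: revealed 23 new [(2,4) (2,5) (2,6) (3,4) (3,5) (3,6) (4,2) (4,3) (4,4) (4,5) (4,6) (5,1) (5,2) (5,3) (5,4) (5,5) (5,6) (6,1) (6,2) (6,3) (6,4) (6,5) (6,6)] -> total=26

Answer: 26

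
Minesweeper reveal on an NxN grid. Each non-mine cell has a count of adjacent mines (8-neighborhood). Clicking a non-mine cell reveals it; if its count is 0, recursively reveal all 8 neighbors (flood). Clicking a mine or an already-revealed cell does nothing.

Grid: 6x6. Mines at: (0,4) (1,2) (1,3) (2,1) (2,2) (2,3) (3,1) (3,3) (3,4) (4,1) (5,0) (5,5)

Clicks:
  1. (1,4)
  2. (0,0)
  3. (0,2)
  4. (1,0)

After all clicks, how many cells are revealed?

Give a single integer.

Click 1 (1,4) count=3: revealed 1 new [(1,4)] -> total=1
Click 2 (0,0) count=0: revealed 4 new [(0,0) (0,1) (1,0) (1,1)] -> total=5
Click 3 (0,2) count=2: revealed 1 new [(0,2)] -> total=6
Click 4 (1,0) count=1: revealed 0 new [(none)] -> total=6

Answer: 6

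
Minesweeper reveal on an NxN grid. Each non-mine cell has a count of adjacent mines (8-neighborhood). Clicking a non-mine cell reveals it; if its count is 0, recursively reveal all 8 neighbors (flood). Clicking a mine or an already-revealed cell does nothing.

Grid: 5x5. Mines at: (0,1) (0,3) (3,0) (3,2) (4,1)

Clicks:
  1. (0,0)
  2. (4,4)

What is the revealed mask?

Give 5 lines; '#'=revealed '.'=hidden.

Answer: #....
...##
...##
...##
...##

Derivation:
Click 1 (0,0) count=1: revealed 1 new [(0,0)] -> total=1
Click 2 (4,4) count=0: revealed 8 new [(1,3) (1,4) (2,3) (2,4) (3,3) (3,4) (4,3) (4,4)] -> total=9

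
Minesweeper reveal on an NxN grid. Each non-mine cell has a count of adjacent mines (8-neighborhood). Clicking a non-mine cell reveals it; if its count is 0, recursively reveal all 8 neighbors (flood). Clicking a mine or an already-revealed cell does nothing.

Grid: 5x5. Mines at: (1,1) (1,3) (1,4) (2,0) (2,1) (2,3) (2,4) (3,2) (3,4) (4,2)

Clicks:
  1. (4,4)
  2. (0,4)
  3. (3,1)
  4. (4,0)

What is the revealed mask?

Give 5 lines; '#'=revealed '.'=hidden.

Answer: ....#
.....
.....
##...
##..#

Derivation:
Click 1 (4,4) count=1: revealed 1 new [(4,4)] -> total=1
Click 2 (0,4) count=2: revealed 1 new [(0,4)] -> total=2
Click 3 (3,1) count=4: revealed 1 new [(3,1)] -> total=3
Click 4 (4,0) count=0: revealed 3 new [(3,0) (4,0) (4,1)] -> total=6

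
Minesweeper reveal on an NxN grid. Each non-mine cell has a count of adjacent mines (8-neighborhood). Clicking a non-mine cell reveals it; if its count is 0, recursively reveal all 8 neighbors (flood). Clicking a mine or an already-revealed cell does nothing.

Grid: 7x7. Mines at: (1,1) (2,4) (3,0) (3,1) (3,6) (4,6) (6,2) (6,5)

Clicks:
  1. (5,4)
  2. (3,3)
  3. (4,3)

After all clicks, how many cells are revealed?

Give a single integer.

Answer: 12

Derivation:
Click 1 (5,4) count=1: revealed 1 new [(5,4)] -> total=1
Click 2 (3,3) count=1: revealed 1 new [(3,3)] -> total=2
Click 3 (4,3) count=0: revealed 10 new [(3,2) (3,4) (3,5) (4,2) (4,3) (4,4) (4,5) (5,2) (5,3) (5,5)] -> total=12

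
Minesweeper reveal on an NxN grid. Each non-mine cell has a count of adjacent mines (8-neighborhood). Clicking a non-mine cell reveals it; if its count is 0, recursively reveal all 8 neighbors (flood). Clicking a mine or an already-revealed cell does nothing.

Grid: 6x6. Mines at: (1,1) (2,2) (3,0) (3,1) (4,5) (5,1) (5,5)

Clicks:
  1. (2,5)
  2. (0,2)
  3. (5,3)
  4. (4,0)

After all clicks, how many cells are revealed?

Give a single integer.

Answer: 22

Derivation:
Click 1 (2,5) count=0: revealed 14 new [(0,2) (0,3) (0,4) (0,5) (1,2) (1,3) (1,4) (1,5) (2,3) (2,4) (2,5) (3,3) (3,4) (3,5)] -> total=14
Click 2 (0,2) count=1: revealed 0 new [(none)] -> total=14
Click 3 (5,3) count=0: revealed 7 new [(3,2) (4,2) (4,3) (4,4) (5,2) (5,3) (5,4)] -> total=21
Click 4 (4,0) count=3: revealed 1 new [(4,0)] -> total=22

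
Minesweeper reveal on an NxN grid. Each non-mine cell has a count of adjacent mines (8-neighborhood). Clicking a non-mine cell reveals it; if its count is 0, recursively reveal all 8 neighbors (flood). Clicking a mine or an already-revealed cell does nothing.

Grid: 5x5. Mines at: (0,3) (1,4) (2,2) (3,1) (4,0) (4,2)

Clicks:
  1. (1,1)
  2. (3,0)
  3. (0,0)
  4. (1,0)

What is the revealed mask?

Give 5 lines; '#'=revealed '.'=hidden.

Click 1 (1,1) count=1: revealed 1 new [(1,1)] -> total=1
Click 2 (3,0) count=2: revealed 1 new [(3,0)] -> total=2
Click 3 (0,0) count=0: revealed 7 new [(0,0) (0,1) (0,2) (1,0) (1,2) (2,0) (2,1)] -> total=9
Click 4 (1,0) count=0: revealed 0 new [(none)] -> total=9

Answer: ###..
###..
##...
#....
.....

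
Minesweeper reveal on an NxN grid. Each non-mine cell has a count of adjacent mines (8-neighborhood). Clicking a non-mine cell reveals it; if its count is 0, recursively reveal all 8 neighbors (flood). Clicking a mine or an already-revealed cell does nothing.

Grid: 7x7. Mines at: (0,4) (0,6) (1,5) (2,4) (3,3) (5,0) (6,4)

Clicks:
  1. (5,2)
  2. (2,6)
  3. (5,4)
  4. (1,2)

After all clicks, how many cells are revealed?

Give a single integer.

Answer: 27

Derivation:
Click 1 (5,2) count=0: revealed 9 new [(4,1) (4,2) (4,3) (5,1) (5,2) (5,3) (6,1) (6,2) (6,3)] -> total=9
Click 2 (2,6) count=1: revealed 1 new [(2,6)] -> total=10
Click 3 (5,4) count=1: revealed 1 new [(5,4)] -> total=11
Click 4 (1,2) count=0: revealed 16 new [(0,0) (0,1) (0,2) (0,3) (1,0) (1,1) (1,2) (1,3) (2,0) (2,1) (2,2) (2,3) (3,0) (3,1) (3,2) (4,0)] -> total=27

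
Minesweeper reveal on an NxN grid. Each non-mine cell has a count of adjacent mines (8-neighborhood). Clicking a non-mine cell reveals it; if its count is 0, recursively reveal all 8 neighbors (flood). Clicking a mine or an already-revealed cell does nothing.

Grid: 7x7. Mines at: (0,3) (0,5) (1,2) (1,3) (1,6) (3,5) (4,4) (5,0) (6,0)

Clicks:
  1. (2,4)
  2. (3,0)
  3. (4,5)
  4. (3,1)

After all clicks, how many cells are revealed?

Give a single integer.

Answer: 31

Derivation:
Click 1 (2,4) count=2: revealed 1 new [(2,4)] -> total=1
Click 2 (3,0) count=0: revealed 30 new [(0,0) (0,1) (1,0) (1,1) (2,0) (2,1) (2,2) (2,3) (3,0) (3,1) (3,2) (3,3) (4,0) (4,1) (4,2) (4,3) (4,5) (4,6) (5,1) (5,2) (5,3) (5,4) (5,5) (5,6) (6,1) (6,2) (6,3) (6,4) (6,5) (6,6)] -> total=31
Click 3 (4,5) count=2: revealed 0 new [(none)] -> total=31
Click 4 (3,1) count=0: revealed 0 new [(none)] -> total=31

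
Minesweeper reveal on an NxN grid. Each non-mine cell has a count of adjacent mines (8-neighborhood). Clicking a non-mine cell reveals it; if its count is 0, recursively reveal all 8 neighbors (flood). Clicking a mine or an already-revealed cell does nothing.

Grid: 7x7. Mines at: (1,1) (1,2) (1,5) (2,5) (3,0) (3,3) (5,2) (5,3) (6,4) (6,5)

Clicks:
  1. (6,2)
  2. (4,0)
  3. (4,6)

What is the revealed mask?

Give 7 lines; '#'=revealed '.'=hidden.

Answer: .......
.......
.......
....###
#...###
....###
..#....

Derivation:
Click 1 (6,2) count=2: revealed 1 new [(6,2)] -> total=1
Click 2 (4,0) count=1: revealed 1 new [(4,0)] -> total=2
Click 3 (4,6) count=0: revealed 9 new [(3,4) (3,5) (3,6) (4,4) (4,5) (4,6) (5,4) (5,5) (5,6)] -> total=11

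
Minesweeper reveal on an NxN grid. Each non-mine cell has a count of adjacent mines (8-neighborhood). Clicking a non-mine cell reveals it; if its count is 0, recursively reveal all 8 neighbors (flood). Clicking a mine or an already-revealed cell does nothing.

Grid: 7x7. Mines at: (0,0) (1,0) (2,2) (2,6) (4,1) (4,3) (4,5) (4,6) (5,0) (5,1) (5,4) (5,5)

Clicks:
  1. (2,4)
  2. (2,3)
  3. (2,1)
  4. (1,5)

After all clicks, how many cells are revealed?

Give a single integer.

Click 1 (2,4) count=0: revealed 18 new [(0,1) (0,2) (0,3) (0,4) (0,5) (0,6) (1,1) (1,2) (1,3) (1,4) (1,5) (1,6) (2,3) (2,4) (2,5) (3,3) (3,4) (3,5)] -> total=18
Click 2 (2,3) count=1: revealed 0 new [(none)] -> total=18
Click 3 (2,1) count=2: revealed 1 new [(2,1)] -> total=19
Click 4 (1,5) count=1: revealed 0 new [(none)] -> total=19

Answer: 19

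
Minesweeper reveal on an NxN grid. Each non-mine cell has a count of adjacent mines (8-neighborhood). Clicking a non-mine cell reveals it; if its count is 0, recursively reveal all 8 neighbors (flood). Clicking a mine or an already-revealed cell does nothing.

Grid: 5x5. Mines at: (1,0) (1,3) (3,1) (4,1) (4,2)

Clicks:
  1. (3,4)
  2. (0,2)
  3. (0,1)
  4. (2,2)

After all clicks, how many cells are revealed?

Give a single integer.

Answer: 9

Derivation:
Click 1 (3,4) count=0: revealed 6 new [(2,3) (2,4) (3,3) (3,4) (4,3) (4,4)] -> total=6
Click 2 (0,2) count=1: revealed 1 new [(0,2)] -> total=7
Click 3 (0,1) count=1: revealed 1 new [(0,1)] -> total=8
Click 4 (2,2) count=2: revealed 1 new [(2,2)] -> total=9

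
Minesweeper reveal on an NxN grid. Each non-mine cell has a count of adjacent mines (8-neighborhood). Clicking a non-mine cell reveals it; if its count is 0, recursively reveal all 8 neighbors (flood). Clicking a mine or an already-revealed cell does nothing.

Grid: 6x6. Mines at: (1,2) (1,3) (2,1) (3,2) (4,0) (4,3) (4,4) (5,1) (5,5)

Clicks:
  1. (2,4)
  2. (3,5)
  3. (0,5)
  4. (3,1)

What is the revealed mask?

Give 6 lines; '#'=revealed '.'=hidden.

Click 1 (2,4) count=1: revealed 1 new [(2,4)] -> total=1
Click 2 (3,5) count=1: revealed 1 new [(3,5)] -> total=2
Click 3 (0,5) count=0: revealed 6 new [(0,4) (0,5) (1,4) (1,5) (2,5) (3,4)] -> total=8
Click 4 (3,1) count=3: revealed 1 new [(3,1)] -> total=9

Answer: ....##
....##
....##
.#..##
......
......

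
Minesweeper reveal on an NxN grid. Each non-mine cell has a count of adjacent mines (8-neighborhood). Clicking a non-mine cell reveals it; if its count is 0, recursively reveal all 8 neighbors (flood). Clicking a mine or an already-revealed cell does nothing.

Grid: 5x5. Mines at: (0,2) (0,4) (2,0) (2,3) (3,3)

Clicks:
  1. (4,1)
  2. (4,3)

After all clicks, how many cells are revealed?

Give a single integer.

Click 1 (4,1) count=0: revealed 6 new [(3,0) (3,1) (3,2) (4,0) (4,1) (4,2)] -> total=6
Click 2 (4,3) count=1: revealed 1 new [(4,3)] -> total=7

Answer: 7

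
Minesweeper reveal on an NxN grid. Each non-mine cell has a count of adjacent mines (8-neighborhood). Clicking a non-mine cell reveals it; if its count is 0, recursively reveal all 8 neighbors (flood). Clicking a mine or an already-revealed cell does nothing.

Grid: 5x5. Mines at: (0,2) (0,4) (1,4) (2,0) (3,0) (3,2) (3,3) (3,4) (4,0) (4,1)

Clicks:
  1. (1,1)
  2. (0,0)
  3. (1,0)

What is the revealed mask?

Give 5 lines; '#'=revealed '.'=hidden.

Click 1 (1,1) count=2: revealed 1 new [(1,1)] -> total=1
Click 2 (0,0) count=0: revealed 3 new [(0,0) (0,1) (1,0)] -> total=4
Click 3 (1,0) count=1: revealed 0 new [(none)] -> total=4

Answer: ##...
##...
.....
.....
.....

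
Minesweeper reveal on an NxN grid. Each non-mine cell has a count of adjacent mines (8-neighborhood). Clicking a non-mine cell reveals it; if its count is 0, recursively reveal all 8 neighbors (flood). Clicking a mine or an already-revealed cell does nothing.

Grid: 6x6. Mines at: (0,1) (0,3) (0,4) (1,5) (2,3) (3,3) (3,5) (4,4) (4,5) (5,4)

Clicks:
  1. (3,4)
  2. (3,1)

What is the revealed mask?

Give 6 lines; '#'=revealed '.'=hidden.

Click 1 (3,4) count=5: revealed 1 new [(3,4)] -> total=1
Click 2 (3,1) count=0: revealed 17 new [(1,0) (1,1) (1,2) (2,0) (2,1) (2,2) (3,0) (3,1) (3,2) (4,0) (4,1) (4,2) (4,3) (5,0) (5,1) (5,2) (5,3)] -> total=18

Answer: ......
###...
###...
###.#.
####..
####..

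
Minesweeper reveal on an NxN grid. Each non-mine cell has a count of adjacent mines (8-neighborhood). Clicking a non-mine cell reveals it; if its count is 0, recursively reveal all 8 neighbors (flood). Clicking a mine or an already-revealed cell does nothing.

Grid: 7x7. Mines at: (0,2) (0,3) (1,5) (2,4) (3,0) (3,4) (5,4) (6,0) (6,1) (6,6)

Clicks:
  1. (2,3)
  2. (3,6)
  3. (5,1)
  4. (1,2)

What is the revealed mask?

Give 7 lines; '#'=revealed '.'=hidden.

Answer: .......
..#....
...#.##
.....##
.....##
.#...##
.......

Derivation:
Click 1 (2,3) count=2: revealed 1 new [(2,3)] -> total=1
Click 2 (3,6) count=0: revealed 8 new [(2,5) (2,6) (3,5) (3,6) (4,5) (4,6) (5,5) (5,6)] -> total=9
Click 3 (5,1) count=2: revealed 1 new [(5,1)] -> total=10
Click 4 (1,2) count=2: revealed 1 new [(1,2)] -> total=11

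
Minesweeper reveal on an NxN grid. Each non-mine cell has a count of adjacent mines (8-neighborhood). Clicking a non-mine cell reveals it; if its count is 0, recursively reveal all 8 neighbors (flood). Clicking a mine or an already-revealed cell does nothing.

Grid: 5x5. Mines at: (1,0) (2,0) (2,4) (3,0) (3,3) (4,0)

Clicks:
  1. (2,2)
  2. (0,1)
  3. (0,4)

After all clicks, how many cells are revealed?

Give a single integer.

Click 1 (2,2) count=1: revealed 1 new [(2,2)] -> total=1
Click 2 (0,1) count=1: revealed 1 new [(0,1)] -> total=2
Click 3 (0,4) count=0: revealed 9 new [(0,2) (0,3) (0,4) (1,1) (1,2) (1,3) (1,4) (2,1) (2,3)] -> total=11

Answer: 11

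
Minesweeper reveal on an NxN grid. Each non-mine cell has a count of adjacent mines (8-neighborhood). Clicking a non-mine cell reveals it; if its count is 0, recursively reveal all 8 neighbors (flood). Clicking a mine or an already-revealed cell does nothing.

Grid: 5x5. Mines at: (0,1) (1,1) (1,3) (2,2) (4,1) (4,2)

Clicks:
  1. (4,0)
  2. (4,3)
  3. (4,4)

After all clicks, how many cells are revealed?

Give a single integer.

Answer: 7

Derivation:
Click 1 (4,0) count=1: revealed 1 new [(4,0)] -> total=1
Click 2 (4,3) count=1: revealed 1 new [(4,3)] -> total=2
Click 3 (4,4) count=0: revealed 5 new [(2,3) (2,4) (3,3) (3,4) (4,4)] -> total=7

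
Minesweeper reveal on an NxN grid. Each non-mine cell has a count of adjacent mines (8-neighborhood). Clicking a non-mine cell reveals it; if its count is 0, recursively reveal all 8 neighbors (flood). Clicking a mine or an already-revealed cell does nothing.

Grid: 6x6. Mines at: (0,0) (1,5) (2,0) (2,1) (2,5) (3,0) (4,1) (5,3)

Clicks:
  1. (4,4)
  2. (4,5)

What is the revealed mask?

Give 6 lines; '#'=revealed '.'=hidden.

Click 1 (4,4) count=1: revealed 1 new [(4,4)] -> total=1
Click 2 (4,5) count=0: revealed 5 new [(3,4) (3,5) (4,5) (5,4) (5,5)] -> total=6

Answer: ......
......
......
....##
....##
....##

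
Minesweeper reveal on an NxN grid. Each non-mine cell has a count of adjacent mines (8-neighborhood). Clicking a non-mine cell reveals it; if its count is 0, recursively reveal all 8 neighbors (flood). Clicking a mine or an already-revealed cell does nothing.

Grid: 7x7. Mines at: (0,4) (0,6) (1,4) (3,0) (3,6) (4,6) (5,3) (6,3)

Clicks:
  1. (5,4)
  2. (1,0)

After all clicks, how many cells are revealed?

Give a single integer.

Answer: 25

Derivation:
Click 1 (5,4) count=2: revealed 1 new [(5,4)] -> total=1
Click 2 (1,0) count=0: revealed 24 new [(0,0) (0,1) (0,2) (0,3) (1,0) (1,1) (1,2) (1,3) (2,0) (2,1) (2,2) (2,3) (2,4) (2,5) (3,1) (3,2) (3,3) (3,4) (3,5) (4,1) (4,2) (4,3) (4,4) (4,5)] -> total=25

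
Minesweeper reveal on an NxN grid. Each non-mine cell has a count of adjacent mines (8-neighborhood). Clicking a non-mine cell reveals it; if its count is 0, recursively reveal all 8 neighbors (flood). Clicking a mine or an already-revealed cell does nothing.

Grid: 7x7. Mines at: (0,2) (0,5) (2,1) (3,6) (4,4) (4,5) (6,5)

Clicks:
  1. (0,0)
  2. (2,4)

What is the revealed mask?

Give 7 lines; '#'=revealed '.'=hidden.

Click 1 (0,0) count=0: revealed 4 new [(0,0) (0,1) (1,0) (1,1)] -> total=4
Click 2 (2,4) count=0: revealed 12 new [(1,2) (1,3) (1,4) (1,5) (2,2) (2,3) (2,4) (2,5) (3,2) (3,3) (3,4) (3,5)] -> total=16

Answer: ##.....
######.
..####.
..####.
.......
.......
.......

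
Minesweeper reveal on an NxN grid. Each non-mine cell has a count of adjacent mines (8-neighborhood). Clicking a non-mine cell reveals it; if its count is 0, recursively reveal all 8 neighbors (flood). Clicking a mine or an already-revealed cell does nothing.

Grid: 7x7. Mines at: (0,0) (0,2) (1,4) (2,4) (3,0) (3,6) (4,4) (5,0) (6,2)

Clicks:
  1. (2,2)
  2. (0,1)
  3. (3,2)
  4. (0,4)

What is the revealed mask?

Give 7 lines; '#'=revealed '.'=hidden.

Click 1 (2,2) count=0: revealed 15 new [(1,1) (1,2) (1,3) (2,1) (2,2) (2,3) (3,1) (3,2) (3,3) (4,1) (4,2) (4,3) (5,1) (5,2) (5,3)] -> total=15
Click 2 (0,1) count=2: revealed 1 new [(0,1)] -> total=16
Click 3 (3,2) count=0: revealed 0 new [(none)] -> total=16
Click 4 (0,4) count=1: revealed 1 new [(0,4)] -> total=17

Answer: .#..#..
.###...
.###...
.###...
.###...
.###...
.......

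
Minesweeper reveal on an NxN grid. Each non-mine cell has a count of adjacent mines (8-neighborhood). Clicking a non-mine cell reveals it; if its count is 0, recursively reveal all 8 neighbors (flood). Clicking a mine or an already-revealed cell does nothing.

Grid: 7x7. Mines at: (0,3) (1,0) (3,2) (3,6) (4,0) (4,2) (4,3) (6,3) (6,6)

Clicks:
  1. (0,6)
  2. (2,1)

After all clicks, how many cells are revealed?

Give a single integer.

Click 1 (0,6) count=0: revealed 14 new [(0,4) (0,5) (0,6) (1,3) (1,4) (1,5) (1,6) (2,3) (2,4) (2,5) (2,6) (3,3) (3,4) (3,5)] -> total=14
Click 2 (2,1) count=2: revealed 1 new [(2,1)] -> total=15

Answer: 15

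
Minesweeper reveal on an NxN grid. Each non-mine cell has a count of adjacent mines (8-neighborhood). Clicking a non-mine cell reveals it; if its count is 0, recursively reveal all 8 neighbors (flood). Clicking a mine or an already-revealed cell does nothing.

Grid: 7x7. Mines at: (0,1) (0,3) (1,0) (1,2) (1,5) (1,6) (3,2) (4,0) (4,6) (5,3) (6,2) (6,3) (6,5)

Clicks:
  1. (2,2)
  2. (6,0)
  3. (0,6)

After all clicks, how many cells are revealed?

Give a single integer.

Answer: 6

Derivation:
Click 1 (2,2) count=2: revealed 1 new [(2,2)] -> total=1
Click 2 (6,0) count=0: revealed 4 new [(5,0) (5,1) (6,0) (6,1)] -> total=5
Click 3 (0,6) count=2: revealed 1 new [(0,6)] -> total=6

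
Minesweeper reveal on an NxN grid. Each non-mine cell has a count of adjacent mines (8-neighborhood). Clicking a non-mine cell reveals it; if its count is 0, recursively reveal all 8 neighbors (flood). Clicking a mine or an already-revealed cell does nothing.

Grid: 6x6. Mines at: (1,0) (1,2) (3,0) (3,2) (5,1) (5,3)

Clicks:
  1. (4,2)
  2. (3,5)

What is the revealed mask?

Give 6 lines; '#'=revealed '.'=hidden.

Answer: ...###
...###
...###
...###
..####
....##

Derivation:
Click 1 (4,2) count=3: revealed 1 new [(4,2)] -> total=1
Click 2 (3,5) count=0: revealed 17 new [(0,3) (0,4) (0,5) (1,3) (1,4) (1,5) (2,3) (2,4) (2,5) (3,3) (3,4) (3,5) (4,3) (4,4) (4,5) (5,4) (5,5)] -> total=18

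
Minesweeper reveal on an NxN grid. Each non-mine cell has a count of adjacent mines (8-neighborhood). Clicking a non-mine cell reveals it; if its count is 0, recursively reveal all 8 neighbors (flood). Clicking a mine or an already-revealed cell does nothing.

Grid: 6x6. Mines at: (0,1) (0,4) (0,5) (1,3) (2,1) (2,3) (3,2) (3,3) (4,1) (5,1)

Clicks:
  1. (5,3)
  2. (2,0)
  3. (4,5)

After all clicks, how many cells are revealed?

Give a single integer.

Click 1 (5,3) count=0: revealed 14 new [(1,4) (1,5) (2,4) (2,5) (3,4) (3,5) (4,2) (4,3) (4,4) (4,5) (5,2) (5,3) (5,4) (5,5)] -> total=14
Click 2 (2,0) count=1: revealed 1 new [(2,0)] -> total=15
Click 3 (4,5) count=0: revealed 0 new [(none)] -> total=15

Answer: 15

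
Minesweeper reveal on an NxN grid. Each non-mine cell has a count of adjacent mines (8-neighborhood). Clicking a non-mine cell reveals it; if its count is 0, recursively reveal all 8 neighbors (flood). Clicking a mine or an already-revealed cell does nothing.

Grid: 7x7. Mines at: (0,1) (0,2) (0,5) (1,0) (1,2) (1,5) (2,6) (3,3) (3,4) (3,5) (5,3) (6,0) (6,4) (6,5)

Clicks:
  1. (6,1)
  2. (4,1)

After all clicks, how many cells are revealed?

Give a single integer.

Click 1 (6,1) count=1: revealed 1 new [(6,1)] -> total=1
Click 2 (4,1) count=0: revealed 12 new [(2,0) (2,1) (2,2) (3,0) (3,1) (3,2) (4,0) (4,1) (4,2) (5,0) (5,1) (5,2)] -> total=13

Answer: 13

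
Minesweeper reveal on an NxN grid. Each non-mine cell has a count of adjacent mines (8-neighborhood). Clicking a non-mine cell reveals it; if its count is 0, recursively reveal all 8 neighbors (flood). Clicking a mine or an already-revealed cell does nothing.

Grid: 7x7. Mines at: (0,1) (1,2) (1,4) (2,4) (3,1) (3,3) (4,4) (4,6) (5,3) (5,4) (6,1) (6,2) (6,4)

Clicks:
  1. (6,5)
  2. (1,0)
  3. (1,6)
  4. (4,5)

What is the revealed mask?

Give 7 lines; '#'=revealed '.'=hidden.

Click 1 (6,5) count=2: revealed 1 new [(6,5)] -> total=1
Click 2 (1,0) count=1: revealed 1 new [(1,0)] -> total=2
Click 3 (1,6) count=0: revealed 8 new [(0,5) (0,6) (1,5) (1,6) (2,5) (2,6) (3,5) (3,6)] -> total=10
Click 4 (4,5) count=3: revealed 1 new [(4,5)] -> total=11

Answer: .....##
#....##
.....##
.....##
.....#.
.......
.....#.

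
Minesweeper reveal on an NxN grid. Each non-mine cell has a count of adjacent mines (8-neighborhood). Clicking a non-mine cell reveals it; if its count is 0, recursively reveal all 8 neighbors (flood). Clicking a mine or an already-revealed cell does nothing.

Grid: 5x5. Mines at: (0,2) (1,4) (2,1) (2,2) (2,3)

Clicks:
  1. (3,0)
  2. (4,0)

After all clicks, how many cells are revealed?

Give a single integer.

Answer: 10

Derivation:
Click 1 (3,0) count=1: revealed 1 new [(3,0)] -> total=1
Click 2 (4,0) count=0: revealed 9 new [(3,1) (3,2) (3,3) (3,4) (4,0) (4,1) (4,2) (4,3) (4,4)] -> total=10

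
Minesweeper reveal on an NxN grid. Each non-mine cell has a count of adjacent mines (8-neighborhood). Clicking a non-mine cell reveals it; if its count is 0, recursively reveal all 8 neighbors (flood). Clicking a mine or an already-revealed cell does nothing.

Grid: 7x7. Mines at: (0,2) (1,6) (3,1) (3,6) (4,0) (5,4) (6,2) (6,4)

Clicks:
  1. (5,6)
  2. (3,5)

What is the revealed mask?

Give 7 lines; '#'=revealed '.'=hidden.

Answer: .......
.......
.......
.....#.
.....##
.....##
.....##

Derivation:
Click 1 (5,6) count=0: revealed 6 new [(4,5) (4,6) (5,5) (5,6) (6,5) (6,6)] -> total=6
Click 2 (3,5) count=1: revealed 1 new [(3,5)] -> total=7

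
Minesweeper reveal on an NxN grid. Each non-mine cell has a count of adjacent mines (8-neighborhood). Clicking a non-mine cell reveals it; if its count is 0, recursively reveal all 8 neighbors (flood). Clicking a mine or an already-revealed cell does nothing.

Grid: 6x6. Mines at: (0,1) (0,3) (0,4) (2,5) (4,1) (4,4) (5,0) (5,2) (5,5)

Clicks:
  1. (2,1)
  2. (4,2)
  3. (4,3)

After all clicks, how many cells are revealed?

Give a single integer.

Click 1 (2,1) count=0: revealed 15 new [(1,0) (1,1) (1,2) (1,3) (1,4) (2,0) (2,1) (2,2) (2,3) (2,4) (3,0) (3,1) (3,2) (3,3) (3,4)] -> total=15
Click 2 (4,2) count=2: revealed 1 new [(4,2)] -> total=16
Click 3 (4,3) count=2: revealed 1 new [(4,3)] -> total=17

Answer: 17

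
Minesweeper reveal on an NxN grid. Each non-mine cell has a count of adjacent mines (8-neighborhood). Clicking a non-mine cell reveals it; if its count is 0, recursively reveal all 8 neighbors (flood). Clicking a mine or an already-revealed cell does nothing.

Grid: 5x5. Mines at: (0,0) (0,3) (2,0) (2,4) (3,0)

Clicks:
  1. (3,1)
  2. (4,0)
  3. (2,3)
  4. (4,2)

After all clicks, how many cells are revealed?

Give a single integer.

Answer: 15

Derivation:
Click 1 (3,1) count=2: revealed 1 new [(3,1)] -> total=1
Click 2 (4,0) count=1: revealed 1 new [(4,0)] -> total=2
Click 3 (2,3) count=1: revealed 1 new [(2,3)] -> total=3
Click 4 (4,2) count=0: revealed 12 new [(1,1) (1,2) (1,3) (2,1) (2,2) (3,2) (3,3) (3,4) (4,1) (4,2) (4,3) (4,4)] -> total=15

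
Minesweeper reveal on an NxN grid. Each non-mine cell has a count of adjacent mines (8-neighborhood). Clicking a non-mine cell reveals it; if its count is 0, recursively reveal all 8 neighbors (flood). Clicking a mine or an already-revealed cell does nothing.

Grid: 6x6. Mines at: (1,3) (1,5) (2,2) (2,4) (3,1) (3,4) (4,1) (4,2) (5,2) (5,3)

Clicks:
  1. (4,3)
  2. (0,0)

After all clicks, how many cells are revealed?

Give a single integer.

Answer: 9

Derivation:
Click 1 (4,3) count=4: revealed 1 new [(4,3)] -> total=1
Click 2 (0,0) count=0: revealed 8 new [(0,0) (0,1) (0,2) (1,0) (1,1) (1,2) (2,0) (2,1)] -> total=9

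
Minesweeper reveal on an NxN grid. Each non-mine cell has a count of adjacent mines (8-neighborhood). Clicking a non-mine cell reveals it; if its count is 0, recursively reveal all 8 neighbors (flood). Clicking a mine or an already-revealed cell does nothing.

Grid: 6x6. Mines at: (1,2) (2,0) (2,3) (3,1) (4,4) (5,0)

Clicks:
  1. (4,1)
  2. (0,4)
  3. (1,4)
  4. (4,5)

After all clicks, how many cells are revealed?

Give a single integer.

Answer: 12

Derivation:
Click 1 (4,1) count=2: revealed 1 new [(4,1)] -> total=1
Click 2 (0,4) count=0: revealed 10 new [(0,3) (0,4) (0,5) (1,3) (1,4) (1,5) (2,4) (2,5) (3,4) (3,5)] -> total=11
Click 3 (1,4) count=1: revealed 0 new [(none)] -> total=11
Click 4 (4,5) count=1: revealed 1 new [(4,5)] -> total=12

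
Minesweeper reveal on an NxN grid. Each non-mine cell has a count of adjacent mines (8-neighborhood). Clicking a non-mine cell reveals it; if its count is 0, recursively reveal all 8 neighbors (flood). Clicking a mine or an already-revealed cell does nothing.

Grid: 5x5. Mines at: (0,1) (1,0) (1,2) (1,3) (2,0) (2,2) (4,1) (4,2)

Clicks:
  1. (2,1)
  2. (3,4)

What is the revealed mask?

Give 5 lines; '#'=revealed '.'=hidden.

Answer: .....
.....
.#.##
...##
...##

Derivation:
Click 1 (2,1) count=4: revealed 1 new [(2,1)] -> total=1
Click 2 (3,4) count=0: revealed 6 new [(2,3) (2,4) (3,3) (3,4) (4,3) (4,4)] -> total=7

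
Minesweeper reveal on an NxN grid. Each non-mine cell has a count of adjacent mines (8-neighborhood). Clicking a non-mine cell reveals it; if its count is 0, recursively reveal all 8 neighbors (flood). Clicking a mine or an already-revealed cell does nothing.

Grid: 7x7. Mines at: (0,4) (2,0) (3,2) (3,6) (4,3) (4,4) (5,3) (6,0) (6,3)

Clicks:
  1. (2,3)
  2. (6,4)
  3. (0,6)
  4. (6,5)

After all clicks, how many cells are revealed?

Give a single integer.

Click 1 (2,3) count=1: revealed 1 new [(2,3)] -> total=1
Click 2 (6,4) count=2: revealed 1 new [(6,4)] -> total=2
Click 3 (0,6) count=0: revealed 6 new [(0,5) (0,6) (1,5) (1,6) (2,5) (2,6)] -> total=8
Click 4 (6,5) count=0: revealed 7 new [(4,5) (4,6) (5,4) (5,5) (5,6) (6,5) (6,6)] -> total=15

Answer: 15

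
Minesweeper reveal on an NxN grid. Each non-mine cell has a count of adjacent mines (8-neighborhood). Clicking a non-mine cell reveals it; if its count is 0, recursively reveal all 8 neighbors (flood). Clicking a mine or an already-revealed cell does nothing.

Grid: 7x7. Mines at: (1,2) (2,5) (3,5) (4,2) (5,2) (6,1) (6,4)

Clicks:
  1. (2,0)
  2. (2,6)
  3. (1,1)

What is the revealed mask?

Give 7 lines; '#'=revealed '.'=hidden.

Answer: ##.....
##.....
##....#
##.....
##.....
##.....
.......

Derivation:
Click 1 (2,0) count=0: revealed 12 new [(0,0) (0,1) (1,0) (1,1) (2,0) (2,1) (3,0) (3,1) (4,0) (4,1) (5,0) (5,1)] -> total=12
Click 2 (2,6) count=2: revealed 1 new [(2,6)] -> total=13
Click 3 (1,1) count=1: revealed 0 new [(none)] -> total=13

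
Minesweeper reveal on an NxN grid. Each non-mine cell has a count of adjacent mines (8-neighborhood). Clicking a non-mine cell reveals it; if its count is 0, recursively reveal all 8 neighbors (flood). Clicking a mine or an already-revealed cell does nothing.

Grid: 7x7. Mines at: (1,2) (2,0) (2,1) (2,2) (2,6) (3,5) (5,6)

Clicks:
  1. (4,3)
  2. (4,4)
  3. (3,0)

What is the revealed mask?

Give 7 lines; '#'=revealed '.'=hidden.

Click 1 (4,3) count=0: revealed 23 new [(3,0) (3,1) (3,2) (3,3) (3,4) (4,0) (4,1) (4,2) (4,3) (4,4) (4,5) (5,0) (5,1) (5,2) (5,3) (5,4) (5,5) (6,0) (6,1) (6,2) (6,3) (6,4) (6,5)] -> total=23
Click 2 (4,4) count=1: revealed 0 new [(none)] -> total=23
Click 3 (3,0) count=2: revealed 0 new [(none)] -> total=23

Answer: .......
.......
.......
#####..
######.
######.
######.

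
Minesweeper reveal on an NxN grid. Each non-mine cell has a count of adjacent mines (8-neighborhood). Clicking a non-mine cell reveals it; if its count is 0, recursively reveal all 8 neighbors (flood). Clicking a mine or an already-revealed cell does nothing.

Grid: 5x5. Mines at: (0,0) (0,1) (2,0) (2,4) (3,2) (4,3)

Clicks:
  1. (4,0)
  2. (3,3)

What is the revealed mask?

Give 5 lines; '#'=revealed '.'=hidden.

Answer: .....
.....
.....
##.#.
##...

Derivation:
Click 1 (4,0) count=0: revealed 4 new [(3,0) (3,1) (4,0) (4,1)] -> total=4
Click 2 (3,3) count=3: revealed 1 new [(3,3)] -> total=5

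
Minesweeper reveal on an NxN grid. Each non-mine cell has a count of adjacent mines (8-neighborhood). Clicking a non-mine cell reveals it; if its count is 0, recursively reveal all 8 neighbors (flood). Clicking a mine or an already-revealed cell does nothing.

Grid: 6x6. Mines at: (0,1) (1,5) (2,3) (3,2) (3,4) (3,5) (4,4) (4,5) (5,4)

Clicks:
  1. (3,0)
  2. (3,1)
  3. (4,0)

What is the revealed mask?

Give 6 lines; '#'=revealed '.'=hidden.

Answer: ......
##....
##....
##....
####..
####..

Derivation:
Click 1 (3,0) count=0: revealed 14 new [(1,0) (1,1) (2,0) (2,1) (3,0) (3,1) (4,0) (4,1) (4,2) (4,3) (5,0) (5,1) (5,2) (5,3)] -> total=14
Click 2 (3,1) count=1: revealed 0 new [(none)] -> total=14
Click 3 (4,0) count=0: revealed 0 new [(none)] -> total=14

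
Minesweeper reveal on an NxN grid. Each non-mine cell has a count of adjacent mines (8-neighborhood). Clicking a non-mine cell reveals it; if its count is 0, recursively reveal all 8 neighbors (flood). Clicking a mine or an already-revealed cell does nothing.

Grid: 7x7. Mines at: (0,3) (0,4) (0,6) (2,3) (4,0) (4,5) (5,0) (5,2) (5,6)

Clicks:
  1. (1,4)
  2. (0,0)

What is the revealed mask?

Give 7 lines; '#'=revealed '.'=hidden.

Click 1 (1,4) count=3: revealed 1 new [(1,4)] -> total=1
Click 2 (0,0) count=0: revealed 12 new [(0,0) (0,1) (0,2) (1,0) (1,1) (1,2) (2,0) (2,1) (2,2) (3,0) (3,1) (3,2)] -> total=13

Answer: ###....
###.#..
###....
###....
.......
.......
.......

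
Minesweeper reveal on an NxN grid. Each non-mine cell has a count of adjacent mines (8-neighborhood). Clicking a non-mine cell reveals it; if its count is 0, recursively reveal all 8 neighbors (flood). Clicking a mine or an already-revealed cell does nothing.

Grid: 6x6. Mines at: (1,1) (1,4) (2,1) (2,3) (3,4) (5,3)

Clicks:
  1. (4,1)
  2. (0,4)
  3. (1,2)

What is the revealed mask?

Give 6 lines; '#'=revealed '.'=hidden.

Answer: ....#.
..#...
......
###...
###...
###...

Derivation:
Click 1 (4,1) count=0: revealed 9 new [(3,0) (3,1) (3,2) (4,0) (4,1) (4,2) (5,0) (5,1) (5,2)] -> total=9
Click 2 (0,4) count=1: revealed 1 new [(0,4)] -> total=10
Click 3 (1,2) count=3: revealed 1 new [(1,2)] -> total=11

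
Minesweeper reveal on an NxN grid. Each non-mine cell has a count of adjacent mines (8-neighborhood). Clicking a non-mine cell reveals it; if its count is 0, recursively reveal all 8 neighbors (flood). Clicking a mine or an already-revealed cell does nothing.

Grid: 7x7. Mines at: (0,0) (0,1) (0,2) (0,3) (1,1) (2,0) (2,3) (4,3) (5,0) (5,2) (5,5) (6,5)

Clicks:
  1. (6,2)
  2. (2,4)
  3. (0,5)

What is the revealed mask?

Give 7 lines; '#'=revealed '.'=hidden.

Answer: ....###
....###
....###
....###
....###
.......
..#....

Derivation:
Click 1 (6,2) count=1: revealed 1 new [(6,2)] -> total=1
Click 2 (2,4) count=1: revealed 1 new [(2,4)] -> total=2
Click 3 (0,5) count=0: revealed 14 new [(0,4) (0,5) (0,6) (1,4) (1,5) (1,6) (2,5) (2,6) (3,4) (3,5) (3,6) (4,4) (4,5) (4,6)] -> total=16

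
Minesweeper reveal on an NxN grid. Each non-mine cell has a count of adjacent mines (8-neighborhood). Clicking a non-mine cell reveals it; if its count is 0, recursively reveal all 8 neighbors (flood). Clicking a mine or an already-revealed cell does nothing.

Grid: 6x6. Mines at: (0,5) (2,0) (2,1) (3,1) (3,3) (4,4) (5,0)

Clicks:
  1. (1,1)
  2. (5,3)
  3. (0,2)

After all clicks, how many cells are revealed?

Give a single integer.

Click 1 (1,1) count=2: revealed 1 new [(1,1)] -> total=1
Click 2 (5,3) count=1: revealed 1 new [(5,3)] -> total=2
Click 3 (0,2) count=0: revealed 12 new [(0,0) (0,1) (0,2) (0,3) (0,4) (1,0) (1,2) (1,3) (1,4) (2,2) (2,3) (2,4)] -> total=14

Answer: 14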